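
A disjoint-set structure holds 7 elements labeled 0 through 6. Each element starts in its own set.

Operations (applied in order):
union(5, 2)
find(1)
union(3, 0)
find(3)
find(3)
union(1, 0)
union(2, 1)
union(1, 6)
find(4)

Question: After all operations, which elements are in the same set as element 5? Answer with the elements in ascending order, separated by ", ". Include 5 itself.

Answer: 0, 1, 2, 3, 5, 6

Derivation:
Step 1: union(5, 2) -> merged; set of 5 now {2, 5}
Step 2: find(1) -> no change; set of 1 is {1}
Step 3: union(3, 0) -> merged; set of 3 now {0, 3}
Step 4: find(3) -> no change; set of 3 is {0, 3}
Step 5: find(3) -> no change; set of 3 is {0, 3}
Step 6: union(1, 0) -> merged; set of 1 now {0, 1, 3}
Step 7: union(2, 1) -> merged; set of 2 now {0, 1, 2, 3, 5}
Step 8: union(1, 6) -> merged; set of 1 now {0, 1, 2, 3, 5, 6}
Step 9: find(4) -> no change; set of 4 is {4}
Component of 5: {0, 1, 2, 3, 5, 6}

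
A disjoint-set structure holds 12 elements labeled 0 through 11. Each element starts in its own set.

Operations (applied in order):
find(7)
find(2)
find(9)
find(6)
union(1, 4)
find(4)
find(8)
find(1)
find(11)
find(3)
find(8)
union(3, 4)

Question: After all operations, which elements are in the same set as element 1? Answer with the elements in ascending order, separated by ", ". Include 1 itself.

Answer: 1, 3, 4

Derivation:
Step 1: find(7) -> no change; set of 7 is {7}
Step 2: find(2) -> no change; set of 2 is {2}
Step 3: find(9) -> no change; set of 9 is {9}
Step 4: find(6) -> no change; set of 6 is {6}
Step 5: union(1, 4) -> merged; set of 1 now {1, 4}
Step 6: find(4) -> no change; set of 4 is {1, 4}
Step 7: find(8) -> no change; set of 8 is {8}
Step 8: find(1) -> no change; set of 1 is {1, 4}
Step 9: find(11) -> no change; set of 11 is {11}
Step 10: find(3) -> no change; set of 3 is {3}
Step 11: find(8) -> no change; set of 8 is {8}
Step 12: union(3, 4) -> merged; set of 3 now {1, 3, 4}
Component of 1: {1, 3, 4}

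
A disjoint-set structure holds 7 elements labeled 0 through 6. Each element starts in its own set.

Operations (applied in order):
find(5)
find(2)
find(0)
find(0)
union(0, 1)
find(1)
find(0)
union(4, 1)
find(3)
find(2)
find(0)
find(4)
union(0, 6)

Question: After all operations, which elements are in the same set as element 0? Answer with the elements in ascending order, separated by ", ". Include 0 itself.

Step 1: find(5) -> no change; set of 5 is {5}
Step 2: find(2) -> no change; set of 2 is {2}
Step 3: find(0) -> no change; set of 0 is {0}
Step 4: find(0) -> no change; set of 0 is {0}
Step 5: union(0, 1) -> merged; set of 0 now {0, 1}
Step 6: find(1) -> no change; set of 1 is {0, 1}
Step 7: find(0) -> no change; set of 0 is {0, 1}
Step 8: union(4, 1) -> merged; set of 4 now {0, 1, 4}
Step 9: find(3) -> no change; set of 3 is {3}
Step 10: find(2) -> no change; set of 2 is {2}
Step 11: find(0) -> no change; set of 0 is {0, 1, 4}
Step 12: find(4) -> no change; set of 4 is {0, 1, 4}
Step 13: union(0, 6) -> merged; set of 0 now {0, 1, 4, 6}
Component of 0: {0, 1, 4, 6}

Answer: 0, 1, 4, 6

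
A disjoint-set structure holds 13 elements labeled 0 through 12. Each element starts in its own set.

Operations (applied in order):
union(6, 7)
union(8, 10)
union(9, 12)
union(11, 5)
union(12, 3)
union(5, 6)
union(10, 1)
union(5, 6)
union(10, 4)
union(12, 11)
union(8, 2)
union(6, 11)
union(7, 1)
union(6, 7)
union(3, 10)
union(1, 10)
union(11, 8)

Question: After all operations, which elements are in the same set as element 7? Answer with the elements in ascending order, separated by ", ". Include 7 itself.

Step 1: union(6, 7) -> merged; set of 6 now {6, 7}
Step 2: union(8, 10) -> merged; set of 8 now {8, 10}
Step 3: union(9, 12) -> merged; set of 9 now {9, 12}
Step 4: union(11, 5) -> merged; set of 11 now {5, 11}
Step 5: union(12, 3) -> merged; set of 12 now {3, 9, 12}
Step 6: union(5, 6) -> merged; set of 5 now {5, 6, 7, 11}
Step 7: union(10, 1) -> merged; set of 10 now {1, 8, 10}
Step 8: union(5, 6) -> already same set; set of 5 now {5, 6, 7, 11}
Step 9: union(10, 4) -> merged; set of 10 now {1, 4, 8, 10}
Step 10: union(12, 11) -> merged; set of 12 now {3, 5, 6, 7, 9, 11, 12}
Step 11: union(8, 2) -> merged; set of 8 now {1, 2, 4, 8, 10}
Step 12: union(6, 11) -> already same set; set of 6 now {3, 5, 6, 7, 9, 11, 12}
Step 13: union(7, 1) -> merged; set of 7 now {1, 2, 3, 4, 5, 6, 7, 8, 9, 10, 11, 12}
Step 14: union(6, 7) -> already same set; set of 6 now {1, 2, 3, 4, 5, 6, 7, 8, 9, 10, 11, 12}
Step 15: union(3, 10) -> already same set; set of 3 now {1, 2, 3, 4, 5, 6, 7, 8, 9, 10, 11, 12}
Step 16: union(1, 10) -> already same set; set of 1 now {1, 2, 3, 4, 5, 6, 7, 8, 9, 10, 11, 12}
Step 17: union(11, 8) -> already same set; set of 11 now {1, 2, 3, 4, 5, 6, 7, 8, 9, 10, 11, 12}
Component of 7: {1, 2, 3, 4, 5, 6, 7, 8, 9, 10, 11, 12}

Answer: 1, 2, 3, 4, 5, 6, 7, 8, 9, 10, 11, 12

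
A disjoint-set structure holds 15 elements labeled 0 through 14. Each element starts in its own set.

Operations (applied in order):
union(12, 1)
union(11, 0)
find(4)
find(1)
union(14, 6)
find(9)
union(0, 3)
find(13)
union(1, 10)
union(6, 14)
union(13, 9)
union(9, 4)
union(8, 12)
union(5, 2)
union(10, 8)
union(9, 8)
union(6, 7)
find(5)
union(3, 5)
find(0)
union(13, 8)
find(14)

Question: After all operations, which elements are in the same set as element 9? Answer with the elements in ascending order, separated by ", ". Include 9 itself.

Answer: 1, 4, 8, 9, 10, 12, 13

Derivation:
Step 1: union(12, 1) -> merged; set of 12 now {1, 12}
Step 2: union(11, 0) -> merged; set of 11 now {0, 11}
Step 3: find(4) -> no change; set of 4 is {4}
Step 4: find(1) -> no change; set of 1 is {1, 12}
Step 5: union(14, 6) -> merged; set of 14 now {6, 14}
Step 6: find(9) -> no change; set of 9 is {9}
Step 7: union(0, 3) -> merged; set of 0 now {0, 3, 11}
Step 8: find(13) -> no change; set of 13 is {13}
Step 9: union(1, 10) -> merged; set of 1 now {1, 10, 12}
Step 10: union(6, 14) -> already same set; set of 6 now {6, 14}
Step 11: union(13, 9) -> merged; set of 13 now {9, 13}
Step 12: union(9, 4) -> merged; set of 9 now {4, 9, 13}
Step 13: union(8, 12) -> merged; set of 8 now {1, 8, 10, 12}
Step 14: union(5, 2) -> merged; set of 5 now {2, 5}
Step 15: union(10, 8) -> already same set; set of 10 now {1, 8, 10, 12}
Step 16: union(9, 8) -> merged; set of 9 now {1, 4, 8, 9, 10, 12, 13}
Step 17: union(6, 7) -> merged; set of 6 now {6, 7, 14}
Step 18: find(5) -> no change; set of 5 is {2, 5}
Step 19: union(3, 5) -> merged; set of 3 now {0, 2, 3, 5, 11}
Step 20: find(0) -> no change; set of 0 is {0, 2, 3, 5, 11}
Step 21: union(13, 8) -> already same set; set of 13 now {1, 4, 8, 9, 10, 12, 13}
Step 22: find(14) -> no change; set of 14 is {6, 7, 14}
Component of 9: {1, 4, 8, 9, 10, 12, 13}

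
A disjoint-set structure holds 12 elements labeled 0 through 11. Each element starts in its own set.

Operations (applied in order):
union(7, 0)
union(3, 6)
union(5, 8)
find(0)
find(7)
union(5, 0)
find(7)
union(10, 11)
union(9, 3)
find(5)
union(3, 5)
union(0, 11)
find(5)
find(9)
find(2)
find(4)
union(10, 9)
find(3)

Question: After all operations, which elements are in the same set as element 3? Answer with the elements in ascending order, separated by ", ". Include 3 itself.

Step 1: union(7, 0) -> merged; set of 7 now {0, 7}
Step 2: union(3, 6) -> merged; set of 3 now {3, 6}
Step 3: union(5, 8) -> merged; set of 5 now {5, 8}
Step 4: find(0) -> no change; set of 0 is {0, 7}
Step 5: find(7) -> no change; set of 7 is {0, 7}
Step 6: union(5, 0) -> merged; set of 5 now {0, 5, 7, 8}
Step 7: find(7) -> no change; set of 7 is {0, 5, 7, 8}
Step 8: union(10, 11) -> merged; set of 10 now {10, 11}
Step 9: union(9, 3) -> merged; set of 9 now {3, 6, 9}
Step 10: find(5) -> no change; set of 5 is {0, 5, 7, 8}
Step 11: union(3, 5) -> merged; set of 3 now {0, 3, 5, 6, 7, 8, 9}
Step 12: union(0, 11) -> merged; set of 0 now {0, 3, 5, 6, 7, 8, 9, 10, 11}
Step 13: find(5) -> no change; set of 5 is {0, 3, 5, 6, 7, 8, 9, 10, 11}
Step 14: find(9) -> no change; set of 9 is {0, 3, 5, 6, 7, 8, 9, 10, 11}
Step 15: find(2) -> no change; set of 2 is {2}
Step 16: find(4) -> no change; set of 4 is {4}
Step 17: union(10, 9) -> already same set; set of 10 now {0, 3, 5, 6, 7, 8, 9, 10, 11}
Step 18: find(3) -> no change; set of 3 is {0, 3, 5, 6, 7, 8, 9, 10, 11}
Component of 3: {0, 3, 5, 6, 7, 8, 9, 10, 11}

Answer: 0, 3, 5, 6, 7, 8, 9, 10, 11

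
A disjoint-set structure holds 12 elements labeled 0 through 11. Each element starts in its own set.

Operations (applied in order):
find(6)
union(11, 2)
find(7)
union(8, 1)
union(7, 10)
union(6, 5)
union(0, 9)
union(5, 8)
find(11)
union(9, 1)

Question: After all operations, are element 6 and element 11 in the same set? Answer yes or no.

Answer: no

Derivation:
Step 1: find(6) -> no change; set of 6 is {6}
Step 2: union(11, 2) -> merged; set of 11 now {2, 11}
Step 3: find(7) -> no change; set of 7 is {7}
Step 4: union(8, 1) -> merged; set of 8 now {1, 8}
Step 5: union(7, 10) -> merged; set of 7 now {7, 10}
Step 6: union(6, 5) -> merged; set of 6 now {5, 6}
Step 7: union(0, 9) -> merged; set of 0 now {0, 9}
Step 8: union(5, 8) -> merged; set of 5 now {1, 5, 6, 8}
Step 9: find(11) -> no change; set of 11 is {2, 11}
Step 10: union(9, 1) -> merged; set of 9 now {0, 1, 5, 6, 8, 9}
Set of 6: {0, 1, 5, 6, 8, 9}; 11 is not a member.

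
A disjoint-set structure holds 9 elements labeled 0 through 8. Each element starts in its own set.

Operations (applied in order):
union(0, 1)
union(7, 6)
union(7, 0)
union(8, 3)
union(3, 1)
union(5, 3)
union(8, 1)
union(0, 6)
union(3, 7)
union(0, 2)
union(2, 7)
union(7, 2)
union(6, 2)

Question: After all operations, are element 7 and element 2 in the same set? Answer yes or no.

Answer: yes

Derivation:
Step 1: union(0, 1) -> merged; set of 0 now {0, 1}
Step 2: union(7, 6) -> merged; set of 7 now {6, 7}
Step 3: union(7, 0) -> merged; set of 7 now {0, 1, 6, 7}
Step 4: union(8, 3) -> merged; set of 8 now {3, 8}
Step 5: union(3, 1) -> merged; set of 3 now {0, 1, 3, 6, 7, 8}
Step 6: union(5, 3) -> merged; set of 5 now {0, 1, 3, 5, 6, 7, 8}
Step 7: union(8, 1) -> already same set; set of 8 now {0, 1, 3, 5, 6, 7, 8}
Step 8: union(0, 6) -> already same set; set of 0 now {0, 1, 3, 5, 6, 7, 8}
Step 9: union(3, 7) -> already same set; set of 3 now {0, 1, 3, 5, 6, 7, 8}
Step 10: union(0, 2) -> merged; set of 0 now {0, 1, 2, 3, 5, 6, 7, 8}
Step 11: union(2, 7) -> already same set; set of 2 now {0, 1, 2, 3, 5, 6, 7, 8}
Step 12: union(7, 2) -> already same set; set of 7 now {0, 1, 2, 3, 5, 6, 7, 8}
Step 13: union(6, 2) -> already same set; set of 6 now {0, 1, 2, 3, 5, 6, 7, 8}
Set of 7: {0, 1, 2, 3, 5, 6, 7, 8}; 2 is a member.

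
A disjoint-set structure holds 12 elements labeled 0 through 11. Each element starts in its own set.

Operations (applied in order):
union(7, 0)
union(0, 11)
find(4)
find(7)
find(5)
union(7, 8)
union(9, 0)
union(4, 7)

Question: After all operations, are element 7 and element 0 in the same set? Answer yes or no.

Step 1: union(7, 0) -> merged; set of 7 now {0, 7}
Step 2: union(0, 11) -> merged; set of 0 now {0, 7, 11}
Step 3: find(4) -> no change; set of 4 is {4}
Step 4: find(7) -> no change; set of 7 is {0, 7, 11}
Step 5: find(5) -> no change; set of 5 is {5}
Step 6: union(7, 8) -> merged; set of 7 now {0, 7, 8, 11}
Step 7: union(9, 0) -> merged; set of 9 now {0, 7, 8, 9, 11}
Step 8: union(4, 7) -> merged; set of 4 now {0, 4, 7, 8, 9, 11}
Set of 7: {0, 4, 7, 8, 9, 11}; 0 is a member.

Answer: yes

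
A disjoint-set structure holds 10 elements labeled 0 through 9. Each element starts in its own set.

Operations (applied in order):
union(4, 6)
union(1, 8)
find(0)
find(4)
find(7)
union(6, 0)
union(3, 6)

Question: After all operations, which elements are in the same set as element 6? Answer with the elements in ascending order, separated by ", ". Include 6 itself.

Answer: 0, 3, 4, 6

Derivation:
Step 1: union(4, 6) -> merged; set of 4 now {4, 6}
Step 2: union(1, 8) -> merged; set of 1 now {1, 8}
Step 3: find(0) -> no change; set of 0 is {0}
Step 4: find(4) -> no change; set of 4 is {4, 6}
Step 5: find(7) -> no change; set of 7 is {7}
Step 6: union(6, 0) -> merged; set of 6 now {0, 4, 6}
Step 7: union(3, 6) -> merged; set of 3 now {0, 3, 4, 6}
Component of 6: {0, 3, 4, 6}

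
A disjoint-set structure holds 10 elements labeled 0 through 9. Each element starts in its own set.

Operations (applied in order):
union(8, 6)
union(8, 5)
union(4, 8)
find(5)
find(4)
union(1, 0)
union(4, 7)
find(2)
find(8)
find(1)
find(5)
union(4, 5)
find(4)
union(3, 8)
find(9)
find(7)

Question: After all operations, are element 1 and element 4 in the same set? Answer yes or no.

Answer: no

Derivation:
Step 1: union(8, 6) -> merged; set of 8 now {6, 8}
Step 2: union(8, 5) -> merged; set of 8 now {5, 6, 8}
Step 3: union(4, 8) -> merged; set of 4 now {4, 5, 6, 8}
Step 4: find(5) -> no change; set of 5 is {4, 5, 6, 8}
Step 5: find(4) -> no change; set of 4 is {4, 5, 6, 8}
Step 6: union(1, 0) -> merged; set of 1 now {0, 1}
Step 7: union(4, 7) -> merged; set of 4 now {4, 5, 6, 7, 8}
Step 8: find(2) -> no change; set of 2 is {2}
Step 9: find(8) -> no change; set of 8 is {4, 5, 6, 7, 8}
Step 10: find(1) -> no change; set of 1 is {0, 1}
Step 11: find(5) -> no change; set of 5 is {4, 5, 6, 7, 8}
Step 12: union(4, 5) -> already same set; set of 4 now {4, 5, 6, 7, 8}
Step 13: find(4) -> no change; set of 4 is {4, 5, 6, 7, 8}
Step 14: union(3, 8) -> merged; set of 3 now {3, 4, 5, 6, 7, 8}
Step 15: find(9) -> no change; set of 9 is {9}
Step 16: find(7) -> no change; set of 7 is {3, 4, 5, 6, 7, 8}
Set of 1: {0, 1}; 4 is not a member.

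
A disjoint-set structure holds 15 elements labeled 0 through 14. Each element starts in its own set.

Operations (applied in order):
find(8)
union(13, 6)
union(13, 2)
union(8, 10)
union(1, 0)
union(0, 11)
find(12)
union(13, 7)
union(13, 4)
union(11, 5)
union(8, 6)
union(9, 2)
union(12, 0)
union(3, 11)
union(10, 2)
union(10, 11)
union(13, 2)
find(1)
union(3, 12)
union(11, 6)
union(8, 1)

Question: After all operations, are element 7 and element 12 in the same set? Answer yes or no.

Answer: yes

Derivation:
Step 1: find(8) -> no change; set of 8 is {8}
Step 2: union(13, 6) -> merged; set of 13 now {6, 13}
Step 3: union(13, 2) -> merged; set of 13 now {2, 6, 13}
Step 4: union(8, 10) -> merged; set of 8 now {8, 10}
Step 5: union(1, 0) -> merged; set of 1 now {0, 1}
Step 6: union(0, 11) -> merged; set of 0 now {0, 1, 11}
Step 7: find(12) -> no change; set of 12 is {12}
Step 8: union(13, 7) -> merged; set of 13 now {2, 6, 7, 13}
Step 9: union(13, 4) -> merged; set of 13 now {2, 4, 6, 7, 13}
Step 10: union(11, 5) -> merged; set of 11 now {0, 1, 5, 11}
Step 11: union(8, 6) -> merged; set of 8 now {2, 4, 6, 7, 8, 10, 13}
Step 12: union(9, 2) -> merged; set of 9 now {2, 4, 6, 7, 8, 9, 10, 13}
Step 13: union(12, 0) -> merged; set of 12 now {0, 1, 5, 11, 12}
Step 14: union(3, 11) -> merged; set of 3 now {0, 1, 3, 5, 11, 12}
Step 15: union(10, 2) -> already same set; set of 10 now {2, 4, 6, 7, 8, 9, 10, 13}
Step 16: union(10, 11) -> merged; set of 10 now {0, 1, 2, 3, 4, 5, 6, 7, 8, 9, 10, 11, 12, 13}
Step 17: union(13, 2) -> already same set; set of 13 now {0, 1, 2, 3, 4, 5, 6, 7, 8, 9, 10, 11, 12, 13}
Step 18: find(1) -> no change; set of 1 is {0, 1, 2, 3, 4, 5, 6, 7, 8, 9, 10, 11, 12, 13}
Step 19: union(3, 12) -> already same set; set of 3 now {0, 1, 2, 3, 4, 5, 6, 7, 8, 9, 10, 11, 12, 13}
Step 20: union(11, 6) -> already same set; set of 11 now {0, 1, 2, 3, 4, 5, 6, 7, 8, 9, 10, 11, 12, 13}
Step 21: union(8, 1) -> already same set; set of 8 now {0, 1, 2, 3, 4, 5, 6, 7, 8, 9, 10, 11, 12, 13}
Set of 7: {0, 1, 2, 3, 4, 5, 6, 7, 8, 9, 10, 11, 12, 13}; 12 is a member.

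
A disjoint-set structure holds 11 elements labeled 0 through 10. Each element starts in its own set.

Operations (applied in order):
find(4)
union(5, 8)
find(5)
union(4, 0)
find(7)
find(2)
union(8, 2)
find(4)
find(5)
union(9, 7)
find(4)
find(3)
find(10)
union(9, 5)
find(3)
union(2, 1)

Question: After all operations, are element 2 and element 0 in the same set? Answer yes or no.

Answer: no

Derivation:
Step 1: find(4) -> no change; set of 4 is {4}
Step 2: union(5, 8) -> merged; set of 5 now {5, 8}
Step 3: find(5) -> no change; set of 5 is {5, 8}
Step 4: union(4, 0) -> merged; set of 4 now {0, 4}
Step 5: find(7) -> no change; set of 7 is {7}
Step 6: find(2) -> no change; set of 2 is {2}
Step 7: union(8, 2) -> merged; set of 8 now {2, 5, 8}
Step 8: find(4) -> no change; set of 4 is {0, 4}
Step 9: find(5) -> no change; set of 5 is {2, 5, 8}
Step 10: union(9, 7) -> merged; set of 9 now {7, 9}
Step 11: find(4) -> no change; set of 4 is {0, 4}
Step 12: find(3) -> no change; set of 3 is {3}
Step 13: find(10) -> no change; set of 10 is {10}
Step 14: union(9, 5) -> merged; set of 9 now {2, 5, 7, 8, 9}
Step 15: find(3) -> no change; set of 3 is {3}
Step 16: union(2, 1) -> merged; set of 2 now {1, 2, 5, 7, 8, 9}
Set of 2: {1, 2, 5, 7, 8, 9}; 0 is not a member.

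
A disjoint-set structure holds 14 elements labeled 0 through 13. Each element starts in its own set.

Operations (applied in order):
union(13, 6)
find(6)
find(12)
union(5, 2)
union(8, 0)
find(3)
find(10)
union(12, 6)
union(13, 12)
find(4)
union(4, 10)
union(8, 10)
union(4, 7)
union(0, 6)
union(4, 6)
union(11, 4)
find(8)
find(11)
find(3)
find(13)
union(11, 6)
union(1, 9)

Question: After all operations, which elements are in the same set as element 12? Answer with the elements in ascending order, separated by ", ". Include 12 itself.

Step 1: union(13, 6) -> merged; set of 13 now {6, 13}
Step 2: find(6) -> no change; set of 6 is {6, 13}
Step 3: find(12) -> no change; set of 12 is {12}
Step 4: union(5, 2) -> merged; set of 5 now {2, 5}
Step 5: union(8, 0) -> merged; set of 8 now {0, 8}
Step 6: find(3) -> no change; set of 3 is {3}
Step 7: find(10) -> no change; set of 10 is {10}
Step 8: union(12, 6) -> merged; set of 12 now {6, 12, 13}
Step 9: union(13, 12) -> already same set; set of 13 now {6, 12, 13}
Step 10: find(4) -> no change; set of 4 is {4}
Step 11: union(4, 10) -> merged; set of 4 now {4, 10}
Step 12: union(8, 10) -> merged; set of 8 now {0, 4, 8, 10}
Step 13: union(4, 7) -> merged; set of 4 now {0, 4, 7, 8, 10}
Step 14: union(0, 6) -> merged; set of 0 now {0, 4, 6, 7, 8, 10, 12, 13}
Step 15: union(4, 6) -> already same set; set of 4 now {0, 4, 6, 7, 8, 10, 12, 13}
Step 16: union(11, 4) -> merged; set of 11 now {0, 4, 6, 7, 8, 10, 11, 12, 13}
Step 17: find(8) -> no change; set of 8 is {0, 4, 6, 7, 8, 10, 11, 12, 13}
Step 18: find(11) -> no change; set of 11 is {0, 4, 6, 7, 8, 10, 11, 12, 13}
Step 19: find(3) -> no change; set of 3 is {3}
Step 20: find(13) -> no change; set of 13 is {0, 4, 6, 7, 8, 10, 11, 12, 13}
Step 21: union(11, 6) -> already same set; set of 11 now {0, 4, 6, 7, 8, 10, 11, 12, 13}
Step 22: union(1, 9) -> merged; set of 1 now {1, 9}
Component of 12: {0, 4, 6, 7, 8, 10, 11, 12, 13}

Answer: 0, 4, 6, 7, 8, 10, 11, 12, 13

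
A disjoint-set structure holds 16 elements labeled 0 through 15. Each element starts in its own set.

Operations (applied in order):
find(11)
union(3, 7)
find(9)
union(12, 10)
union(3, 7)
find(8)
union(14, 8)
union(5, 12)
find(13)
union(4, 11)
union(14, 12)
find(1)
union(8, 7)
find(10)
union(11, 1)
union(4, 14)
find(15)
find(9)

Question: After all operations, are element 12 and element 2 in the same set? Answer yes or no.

Answer: no

Derivation:
Step 1: find(11) -> no change; set of 11 is {11}
Step 2: union(3, 7) -> merged; set of 3 now {3, 7}
Step 3: find(9) -> no change; set of 9 is {9}
Step 4: union(12, 10) -> merged; set of 12 now {10, 12}
Step 5: union(3, 7) -> already same set; set of 3 now {3, 7}
Step 6: find(8) -> no change; set of 8 is {8}
Step 7: union(14, 8) -> merged; set of 14 now {8, 14}
Step 8: union(5, 12) -> merged; set of 5 now {5, 10, 12}
Step 9: find(13) -> no change; set of 13 is {13}
Step 10: union(4, 11) -> merged; set of 4 now {4, 11}
Step 11: union(14, 12) -> merged; set of 14 now {5, 8, 10, 12, 14}
Step 12: find(1) -> no change; set of 1 is {1}
Step 13: union(8, 7) -> merged; set of 8 now {3, 5, 7, 8, 10, 12, 14}
Step 14: find(10) -> no change; set of 10 is {3, 5, 7, 8, 10, 12, 14}
Step 15: union(11, 1) -> merged; set of 11 now {1, 4, 11}
Step 16: union(4, 14) -> merged; set of 4 now {1, 3, 4, 5, 7, 8, 10, 11, 12, 14}
Step 17: find(15) -> no change; set of 15 is {15}
Step 18: find(9) -> no change; set of 9 is {9}
Set of 12: {1, 3, 4, 5, 7, 8, 10, 11, 12, 14}; 2 is not a member.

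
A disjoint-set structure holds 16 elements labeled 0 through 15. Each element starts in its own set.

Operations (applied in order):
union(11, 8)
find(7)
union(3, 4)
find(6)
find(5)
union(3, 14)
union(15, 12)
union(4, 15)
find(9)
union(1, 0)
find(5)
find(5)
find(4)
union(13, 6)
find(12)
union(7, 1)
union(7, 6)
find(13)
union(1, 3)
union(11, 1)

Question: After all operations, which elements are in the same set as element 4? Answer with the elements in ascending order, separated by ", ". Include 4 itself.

Answer: 0, 1, 3, 4, 6, 7, 8, 11, 12, 13, 14, 15

Derivation:
Step 1: union(11, 8) -> merged; set of 11 now {8, 11}
Step 2: find(7) -> no change; set of 7 is {7}
Step 3: union(3, 4) -> merged; set of 3 now {3, 4}
Step 4: find(6) -> no change; set of 6 is {6}
Step 5: find(5) -> no change; set of 5 is {5}
Step 6: union(3, 14) -> merged; set of 3 now {3, 4, 14}
Step 7: union(15, 12) -> merged; set of 15 now {12, 15}
Step 8: union(4, 15) -> merged; set of 4 now {3, 4, 12, 14, 15}
Step 9: find(9) -> no change; set of 9 is {9}
Step 10: union(1, 0) -> merged; set of 1 now {0, 1}
Step 11: find(5) -> no change; set of 5 is {5}
Step 12: find(5) -> no change; set of 5 is {5}
Step 13: find(4) -> no change; set of 4 is {3, 4, 12, 14, 15}
Step 14: union(13, 6) -> merged; set of 13 now {6, 13}
Step 15: find(12) -> no change; set of 12 is {3, 4, 12, 14, 15}
Step 16: union(7, 1) -> merged; set of 7 now {0, 1, 7}
Step 17: union(7, 6) -> merged; set of 7 now {0, 1, 6, 7, 13}
Step 18: find(13) -> no change; set of 13 is {0, 1, 6, 7, 13}
Step 19: union(1, 3) -> merged; set of 1 now {0, 1, 3, 4, 6, 7, 12, 13, 14, 15}
Step 20: union(11, 1) -> merged; set of 11 now {0, 1, 3, 4, 6, 7, 8, 11, 12, 13, 14, 15}
Component of 4: {0, 1, 3, 4, 6, 7, 8, 11, 12, 13, 14, 15}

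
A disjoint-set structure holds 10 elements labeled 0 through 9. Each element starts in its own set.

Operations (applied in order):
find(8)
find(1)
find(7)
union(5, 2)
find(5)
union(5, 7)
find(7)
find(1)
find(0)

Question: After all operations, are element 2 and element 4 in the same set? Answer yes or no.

Answer: no

Derivation:
Step 1: find(8) -> no change; set of 8 is {8}
Step 2: find(1) -> no change; set of 1 is {1}
Step 3: find(7) -> no change; set of 7 is {7}
Step 4: union(5, 2) -> merged; set of 5 now {2, 5}
Step 5: find(5) -> no change; set of 5 is {2, 5}
Step 6: union(5, 7) -> merged; set of 5 now {2, 5, 7}
Step 7: find(7) -> no change; set of 7 is {2, 5, 7}
Step 8: find(1) -> no change; set of 1 is {1}
Step 9: find(0) -> no change; set of 0 is {0}
Set of 2: {2, 5, 7}; 4 is not a member.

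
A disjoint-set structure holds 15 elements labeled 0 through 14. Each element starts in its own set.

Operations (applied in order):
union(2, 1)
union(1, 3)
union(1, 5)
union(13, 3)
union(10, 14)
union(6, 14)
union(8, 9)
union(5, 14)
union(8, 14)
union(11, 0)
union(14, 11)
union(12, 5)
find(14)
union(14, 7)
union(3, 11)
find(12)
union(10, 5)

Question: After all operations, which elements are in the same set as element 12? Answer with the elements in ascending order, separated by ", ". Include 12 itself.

Answer: 0, 1, 2, 3, 5, 6, 7, 8, 9, 10, 11, 12, 13, 14

Derivation:
Step 1: union(2, 1) -> merged; set of 2 now {1, 2}
Step 2: union(1, 3) -> merged; set of 1 now {1, 2, 3}
Step 3: union(1, 5) -> merged; set of 1 now {1, 2, 3, 5}
Step 4: union(13, 3) -> merged; set of 13 now {1, 2, 3, 5, 13}
Step 5: union(10, 14) -> merged; set of 10 now {10, 14}
Step 6: union(6, 14) -> merged; set of 6 now {6, 10, 14}
Step 7: union(8, 9) -> merged; set of 8 now {8, 9}
Step 8: union(5, 14) -> merged; set of 5 now {1, 2, 3, 5, 6, 10, 13, 14}
Step 9: union(8, 14) -> merged; set of 8 now {1, 2, 3, 5, 6, 8, 9, 10, 13, 14}
Step 10: union(11, 0) -> merged; set of 11 now {0, 11}
Step 11: union(14, 11) -> merged; set of 14 now {0, 1, 2, 3, 5, 6, 8, 9, 10, 11, 13, 14}
Step 12: union(12, 5) -> merged; set of 12 now {0, 1, 2, 3, 5, 6, 8, 9, 10, 11, 12, 13, 14}
Step 13: find(14) -> no change; set of 14 is {0, 1, 2, 3, 5, 6, 8, 9, 10, 11, 12, 13, 14}
Step 14: union(14, 7) -> merged; set of 14 now {0, 1, 2, 3, 5, 6, 7, 8, 9, 10, 11, 12, 13, 14}
Step 15: union(3, 11) -> already same set; set of 3 now {0, 1, 2, 3, 5, 6, 7, 8, 9, 10, 11, 12, 13, 14}
Step 16: find(12) -> no change; set of 12 is {0, 1, 2, 3, 5, 6, 7, 8, 9, 10, 11, 12, 13, 14}
Step 17: union(10, 5) -> already same set; set of 10 now {0, 1, 2, 3, 5, 6, 7, 8, 9, 10, 11, 12, 13, 14}
Component of 12: {0, 1, 2, 3, 5, 6, 7, 8, 9, 10, 11, 12, 13, 14}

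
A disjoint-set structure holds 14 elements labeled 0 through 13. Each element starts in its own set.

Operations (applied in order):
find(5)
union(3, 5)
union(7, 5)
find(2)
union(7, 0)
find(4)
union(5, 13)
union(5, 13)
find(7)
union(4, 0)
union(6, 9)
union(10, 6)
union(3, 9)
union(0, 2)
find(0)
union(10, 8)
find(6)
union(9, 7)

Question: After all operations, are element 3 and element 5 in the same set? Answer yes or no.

Step 1: find(5) -> no change; set of 5 is {5}
Step 2: union(3, 5) -> merged; set of 3 now {3, 5}
Step 3: union(7, 5) -> merged; set of 7 now {3, 5, 7}
Step 4: find(2) -> no change; set of 2 is {2}
Step 5: union(7, 0) -> merged; set of 7 now {0, 3, 5, 7}
Step 6: find(4) -> no change; set of 4 is {4}
Step 7: union(5, 13) -> merged; set of 5 now {0, 3, 5, 7, 13}
Step 8: union(5, 13) -> already same set; set of 5 now {0, 3, 5, 7, 13}
Step 9: find(7) -> no change; set of 7 is {0, 3, 5, 7, 13}
Step 10: union(4, 0) -> merged; set of 4 now {0, 3, 4, 5, 7, 13}
Step 11: union(6, 9) -> merged; set of 6 now {6, 9}
Step 12: union(10, 6) -> merged; set of 10 now {6, 9, 10}
Step 13: union(3, 9) -> merged; set of 3 now {0, 3, 4, 5, 6, 7, 9, 10, 13}
Step 14: union(0, 2) -> merged; set of 0 now {0, 2, 3, 4, 5, 6, 7, 9, 10, 13}
Step 15: find(0) -> no change; set of 0 is {0, 2, 3, 4, 5, 6, 7, 9, 10, 13}
Step 16: union(10, 8) -> merged; set of 10 now {0, 2, 3, 4, 5, 6, 7, 8, 9, 10, 13}
Step 17: find(6) -> no change; set of 6 is {0, 2, 3, 4, 5, 6, 7, 8, 9, 10, 13}
Step 18: union(9, 7) -> already same set; set of 9 now {0, 2, 3, 4, 5, 6, 7, 8, 9, 10, 13}
Set of 3: {0, 2, 3, 4, 5, 6, 7, 8, 9, 10, 13}; 5 is a member.

Answer: yes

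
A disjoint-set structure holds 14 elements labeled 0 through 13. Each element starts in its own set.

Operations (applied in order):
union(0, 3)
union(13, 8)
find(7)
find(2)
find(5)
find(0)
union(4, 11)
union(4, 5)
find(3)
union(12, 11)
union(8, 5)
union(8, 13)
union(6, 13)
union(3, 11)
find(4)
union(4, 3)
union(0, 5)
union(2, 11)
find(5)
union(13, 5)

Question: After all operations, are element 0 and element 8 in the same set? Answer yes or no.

Answer: yes

Derivation:
Step 1: union(0, 3) -> merged; set of 0 now {0, 3}
Step 2: union(13, 8) -> merged; set of 13 now {8, 13}
Step 3: find(7) -> no change; set of 7 is {7}
Step 4: find(2) -> no change; set of 2 is {2}
Step 5: find(5) -> no change; set of 5 is {5}
Step 6: find(0) -> no change; set of 0 is {0, 3}
Step 7: union(4, 11) -> merged; set of 4 now {4, 11}
Step 8: union(4, 5) -> merged; set of 4 now {4, 5, 11}
Step 9: find(3) -> no change; set of 3 is {0, 3}
Step 10: union(12, 11) -> merged; set of 12 now {4, 5, 11, 12}
Step 11: union(8, 5) -> merged; set of 8 now {4, 5, 8, 11, 12, 13}
Step 12: union(8, 13) -> already same set; set of 8 now {4, 5, 8, 11, 12, 13}
Step 13: union(6, 13) -> merged; set of 6 now {4, 5, 6, 8, 11, 12, 13}
Step 14: union(3, 11) -> merged; set of 3 now {0, 3, 4, 5, 6, 8, 11, 12, 13}
Step 15: find(4) -> no change; set of 4 is {0, 3, 4, 5, 6, 8, 11, 12, 13}
Step 16: union(4, 3) -> already same set; set of 4 now {0, 3, 4, 5, 6, 8, 11, 12, 13}
Step 17: union(0, 5) -> already same set; set of 0 now {0, 3, 4, 5, 6, 8, 11, 12, 13}
Step 18: union(2, 11) -> merged; set of 2 now {0, 2, 3, 4, 5, 6, 8, 11, 12, 13}
Step 19: find(5) -> no change; set of 5 is {0, 2, 3, 4, 5, 6, 8, 11, 12, 13}
Step 20: union(13, 5) -> already same set; set of 13 now {0, 2, 3, 4, 5, 6, 8, 11, 12, 13}
Set of 0: {0, 2, 3, 4, 5, 6, 8, 11, 12, 13}; 8 is a member.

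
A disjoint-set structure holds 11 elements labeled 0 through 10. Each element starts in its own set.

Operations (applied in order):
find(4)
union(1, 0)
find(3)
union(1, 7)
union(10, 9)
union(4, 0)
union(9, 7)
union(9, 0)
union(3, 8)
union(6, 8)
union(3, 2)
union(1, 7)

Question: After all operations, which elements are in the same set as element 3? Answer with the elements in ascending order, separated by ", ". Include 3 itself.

Answer: 2, 3, 6, 8

Derivation:
Step 1: find(4) -> no change; set of 4 is {4}
Step 2: union(1, 0) -> merged; set of 1 now {0, 1}
Step 3: find(3) -> no change; set of 3 is {3}
Step 4: union(1, 7) -> merged; set of 1 now {0, 1, 7}
Step 5: union(10, 9) -> merged; set of 10 now {9, 10}
Step 6: union(4, 0) -> merged; set of 4 now {0, 1, 4, 7}
Step 7: union(9, 7) -> merged; set of 9 now {0, 1, 4, 7, 9, 10}
Step 8: union(9, 0) -> already same set; set of 9 now {0, 1, 4, 7, 9, 10}
Step 9: union(3, 8) -> merged; set of 3 now {3, 8}
Step 10: union(6, 8) -> merged; set of 6 now {3, 6, 8}
Step 11: union(3, 2) -> merged; set of 3 now {2, 3, 6, 8}
Step 12: union(1, 7) -> already same set; set of 1 now {0, 1, 4, 7, 9, 10}
Component of 3: {2, 3, 6, 8}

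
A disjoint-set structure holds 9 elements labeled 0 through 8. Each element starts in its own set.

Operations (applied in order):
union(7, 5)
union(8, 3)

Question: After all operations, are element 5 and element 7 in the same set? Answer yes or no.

Answer: yes

Derivation:
Step 1: union(7, 5) -> merged; set of 7 now {5, 7}
Step 2: union(8, 3) -> merged; set of 8 now {3, 8}
Set of 5: {5, 7}; 7 is a member.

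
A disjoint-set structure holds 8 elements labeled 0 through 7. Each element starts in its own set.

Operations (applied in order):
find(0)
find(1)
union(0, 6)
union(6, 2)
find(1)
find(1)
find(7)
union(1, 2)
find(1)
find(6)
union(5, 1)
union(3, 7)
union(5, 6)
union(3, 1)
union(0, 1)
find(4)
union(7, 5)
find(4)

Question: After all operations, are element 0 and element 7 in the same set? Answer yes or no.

Answer: yes

Derivation:
Step 1: find(0) -> no change; set of 0 is {0}
Step 2: find(1) -> no change; set of 1 is {1}
Step 3: union(0, 6) -> merged; set of 0 now {0, 6}
Step 4: union(6, 2) -> merged; set of 6 now {0, 2, 6}
Step 5: find(1) -> no change; set of 1 is {1}
Step 6: find(1) -> no change; set of 1 is {1}
Step 7: find(7) -> no change; set of 7 is {7}
Step 8: union(1, 2) -> merged; set of 1 now {0, 1, 2, 6}
Step 9: find(1) -> no change; set of 1 is {0, 1, 2, 6}
Step 10: find(6) -> no change; set of 6 is {0, 1, 2, 6}
Step 11: union(5, 1) -> merged; set of 5 now {0, 1, 2, 5, 6}
Step 12: union(3, 7) -> merged; set of 3 now {3, 7}
Step 13: union(5, 6) -> already same set; set of 5 now {0, 1, 2, 5, 6}
Step 14: union(3, 1) -> merged; set of 3 now {0, 1, 2, 3, 5, 6, 7}
Step 15: union(0, 1) -> already same set; set of 0 now {0, 1, 2, 3, 5, 6, 7}
Step 16: find(4) -> no change; set of 4 is {4}
Step 17: union(7, 5) -> already same set; set of 7 now {0, 1, 2, 3, 5, 6, 7}
Step 18: find(4) -> no change; set of 4 is {4}
Set of 0: {0, 1, 2, 3, 5, 6, 7}; 7 is a member.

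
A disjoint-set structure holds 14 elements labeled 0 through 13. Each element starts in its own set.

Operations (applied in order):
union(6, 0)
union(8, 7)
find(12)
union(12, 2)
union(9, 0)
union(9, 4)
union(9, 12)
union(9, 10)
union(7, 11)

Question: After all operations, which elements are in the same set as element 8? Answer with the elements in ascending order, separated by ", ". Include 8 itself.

Step 1: union(6, 0) -> merged; set of 6 now {0, 6}
Step 2: union(8, 7) -> merged; set of 8 now {7, 8}
Step 3: find(12) -> no change; set of 12 is {12}
Step 4: union(12, 2) -> merged; set of 12 now {2, 12}
Step 5: union(9, 0) -> merged; set of 9 now {0, 6, 9}
Step 6: union(9, 4) -> merged; set of 9 now {0, 4, 6, 9}
Step 7: union(9, 12) -> merged; set of 9 now {0, 2, 4, 6, 9, 12}
Step 8: union(9, 10) -> merged; set of 9 now {0, 2, 4, 6, 9, 10, 12}
Step 9: union(7, 11) -> merged; set of 7 now {7, 8, 11}
Component of 8: {7, 8, 11}

Answer: 7, 8, 11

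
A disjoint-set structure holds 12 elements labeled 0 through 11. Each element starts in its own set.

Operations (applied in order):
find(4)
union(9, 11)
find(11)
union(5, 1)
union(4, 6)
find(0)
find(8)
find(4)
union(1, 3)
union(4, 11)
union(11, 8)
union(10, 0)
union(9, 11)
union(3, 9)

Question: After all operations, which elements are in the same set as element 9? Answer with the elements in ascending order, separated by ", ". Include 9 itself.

Step 1: find(4) -> no change; set of 4 is {4}
Step 2: union(9, 11) -> merged; set of 9 now {9, 11}
Step 3: find(11) -> no change; set of 11 is {9, 11}
Step 4: union(5, 1) -> merged; set of 5 now {1, 5}
Step 5: union(4, 6) -> merged; set of 4 now {4, 6}
Step 6: find(0) -> no change; set of 0 is {0}
Step 7: find(8) -> no change; set of 8 is {8}
Step 8: find(4) -> no change; set of 4 is {4, 6}
Step 9: union(1, 3) -> merged; set of 1 now {1, 3, 5}
Step 10: union(4, 11) -> merged; set of 4 now {4, 6, 9, 11}
Step 11: union(11, 8) -> merged; set of 11 now {4, 6, 8, 9, 11}
Step 12: union(10, 0) -> merged; set of 10 now {0, 10}
Step 13: union(9, 11) -> already same set; set of 9 now {4, 6, 8, 9, 11}
Step 14: union(3, 9) -> merged; set of 3 now {1, 3, 4, 5, 6, 8, 9, 11}
Component of 9: {1, 3, 4, 5, 6, 8, 9, 11}

Answer: 1, 3, 4, 5, 6, 8, 9, 11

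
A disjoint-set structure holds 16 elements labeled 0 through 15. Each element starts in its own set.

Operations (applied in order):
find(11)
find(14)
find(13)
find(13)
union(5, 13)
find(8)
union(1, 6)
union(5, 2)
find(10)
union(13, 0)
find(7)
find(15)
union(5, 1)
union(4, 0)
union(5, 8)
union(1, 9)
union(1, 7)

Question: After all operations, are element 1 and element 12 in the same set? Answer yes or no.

Step 1: find(11) -> no change; set of 11 is {11}
Step 2: find(14) -> no change; set of 14 is {14}
Step 3: find(13) -> no change; set of 13 is {13}
Step 4: find(13) -> no change; set of 13 is {13}
Step 5: union(5, 13) -> merged; set of 5 now {5, 13}
Step 6: find(8) -> no change; set of 8 is {8}
Step 7: union(1, 6) -> merged; set of 1 now {1, 6}
Step 8: union(5, 2) -> merged; set of 5 now {2, 5, 13}
Step 9: find(10) -> no change; set of 10 is {10}
Step 10: union(13, 0) -> merged; set of 13 now {0, 2, 5, 13}
Step 11: find(7) -> no change; set of 7 is {7}
Step 12: find(15) -> no change; set of 15 is {15}
Step 13: union(5, 1) -> merged; set of 5 now {0, 1, 2, 5, 6, 13}
Step 14: union(4, 0) -> merged; set of 4 now {0, 1, 2, 4, 5, 6, 13}
Step 15: union(5, 8) -> merged; set of 5 now {0, 1, 2, 4, 5, 6, 8, 13}
Step 16: union(1, 9) -> merged; set of 1 now {0, 1, 2, 4, 5, 6, 8, 9, 13}
Step 17: union(1, 7) -> merged; set of 1 now {0, 1, 2, 4, 5, 6, 7, 8, 9, 13}
Set of 1: {0, 1, 2, 4, 5, 6, 7, 8, 9, 13}; 12 is not a member.

Answer: no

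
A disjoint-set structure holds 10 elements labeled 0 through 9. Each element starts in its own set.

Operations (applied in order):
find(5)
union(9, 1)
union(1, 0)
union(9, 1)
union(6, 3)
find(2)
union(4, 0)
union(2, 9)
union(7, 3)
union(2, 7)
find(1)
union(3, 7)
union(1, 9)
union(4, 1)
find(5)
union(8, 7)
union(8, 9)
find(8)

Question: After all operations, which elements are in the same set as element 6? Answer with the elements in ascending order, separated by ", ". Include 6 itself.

Answer: 0, 1, 2, 3, 4, 6, 7, 8, 9

Derivation:
Step 1: find(5) -> no change; set of 5 is {5}
Step 2: union(9, 1) -> merged; set of 9 now {1, 9}
Step 3: union(1, 0) -> merged; set of 1 now {0, 1, 9}
Step 4: union(9, 1) -> already same set; set of 9 now {0, 1, 9}
Step 5: union(6, 3) -> merged; set of 6 now {3, 6}
Step 6: find(2) -> no change; set of 2 is {2}
Step 7: union(4, 0) -> merged; set of 4 now {0, 1, 4, 9}
Step 8: union(2, 9) -> merged; set of 2 now {0, 1, 2, 4, 9}
Step 9: union(7, 3) -> merged; set of 7 now {3, 6, 7}
Step 10: union(2, 7) -> merged; set of 2 now {0, 1, 2, 3, 4, 6, 7, 9}
Step 11: find(1) -> no change; set of 1 is {0, 1, 2, 3, 4, 6, 7, 9}
Step 12: union(3, 7) -> already same set; set of 3 now {0, 1, 2, 3, 4, 6, 7, 9}
Step 13: union(1, 9) -> already same set; set of 1 now {0, 1, 2, 3, 4, 6, 7, 9}
Step 14: union(4, 1) -> already same set; set of 4 now {0, 1, 2, 3, 4, 6, 7, 9}
Step 15: find(5) -> no change; set of 5 is {5}
Step 16: union(8, 7) -> merged; set of 8 now {0, 1, 2, 3, 4, 6, 7, 8, 9}
Step 17: union(8, 9) -> already same set; set of 8 now {0, 1, 2, 3, 4, 6, 7, 8, 9}
Step 18: find(8) -> no change; set of 8 is {0, 1, 2, 3, 4, 6, 7, 8, 9}
Component of 6: {0, 1, 2, 3, 4, 6, 7, 8, 9}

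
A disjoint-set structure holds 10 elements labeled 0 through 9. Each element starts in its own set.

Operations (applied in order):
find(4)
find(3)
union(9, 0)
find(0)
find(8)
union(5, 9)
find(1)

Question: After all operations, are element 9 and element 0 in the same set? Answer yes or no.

Step 1: find(4) -> no change; set of 4 is {4}
Step 2: find(3) -> no change; set of 3 is {3}
Step 3: union(9, 0) -> merged; set of 9 now {0, 9}
Step 4: find(0) -> no change; set of 0 is {0, 9}
Step 5: find(8) -> no change; set of 8 is {8}
Step 6: union(5, 9) -> merged; set of 5 now {0, 5, 9}
Step 7: find(1) -> no change; set of 1 is {1}
Set of 9: {0, 5, 9}; 0 is a member.

Answer: yes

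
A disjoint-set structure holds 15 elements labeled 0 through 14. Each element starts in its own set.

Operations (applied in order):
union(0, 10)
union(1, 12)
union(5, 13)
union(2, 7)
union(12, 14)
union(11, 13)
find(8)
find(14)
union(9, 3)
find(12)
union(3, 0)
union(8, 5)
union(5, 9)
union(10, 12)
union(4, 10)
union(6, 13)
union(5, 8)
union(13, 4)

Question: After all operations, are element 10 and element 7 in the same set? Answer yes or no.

Answer: no

Derivation:
Step 1: union(0, 10) -> merged; set of 0 now {0, 10}
Step 2: union(1, 12) -> merged; set of 1 now {1, 12}
Step 3: union(5, 13) -> merged; set of 5 now {5, 13}
Step 4: union(2, 7) -> merged; set of 2 now {2, 7}
Step 5: union(12, 14) -> merged; set of 12 now {1, 12, 14}
Step 6: union(11, 13) -> merged; set of 11 now {5, 11, 13}
Step 7: find(8) -> no change; set of 8 is {8}
Step 8: find(14) -> no change; set of 14 is {1, 12, 14}
Step 9: union(9, 3) -> merged; set of 9 now {3, 9}
Step 10: find(12) -> no change; set of 12 is {1, 12, 14}
Step 11: union(3, 0) -> merged; set of 3 now {0, 3, 9, 10}
Step 12: union(8, 5) -> merged; set of 8 now {5, 8, 11, 13}
Step 13: union(5, 9) -> merged; set of 5 now {0, 3, 5, 8, 9, 10, 11, 13}
Step 14: union(10, 12) -> merged; set of 10 now {0, 1, 3, 5, 8, 9, 10, 11, 12, 13, 14}
Step 15: union(4, 10) -> merged; set of 4 now {0, 1, 3, 4, 5, 8, 9, 10, 11, 12, 13, 14}
Step 16: union(6, 13) -> merged; set of 6 now {0, 1, 3, 4, 5, 6, 8, 9, 10, 11, 12, 13, 14}
Step 17: union(5, 8) -> already same set; set of 5 now {0, 1, 3, 4, 5, 6, 8, 9, 10, 11, 12, 13, 14}
Step 18: union(13, 4) -> already same set; set of 13 now {0, 1, 3, 4, 5, 6, 8, 9, 10, 11, 12, 13, 14}
Set of 10: {0, 1, 3, 4, 5, 6, 8, 9, 10, 11, 12, 13, 14}; 7 is not a member.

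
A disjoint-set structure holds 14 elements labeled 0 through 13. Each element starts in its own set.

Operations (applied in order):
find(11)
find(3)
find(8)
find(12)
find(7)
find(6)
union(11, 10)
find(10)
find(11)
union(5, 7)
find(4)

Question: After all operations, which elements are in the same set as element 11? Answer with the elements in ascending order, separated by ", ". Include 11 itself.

Answer: 10, 11

Derivation:
Step 1: find(11) -> no change; set of 11 is {11}
Step 2: find(3) -> no change; set of 3 is {3}
Step 3: find(8) -> no change; set of 8 is {8}
Step 4: find(12) -> no change; set of 12 is {12}
Step 5: find(7) -> no change; set of 7 is {7}
Step 6: find(6) -> no change; set of 6 is {6}
Step 7: union(11, 10) -> merged; set of 11 now {10, 11}
Step 8: find(10) -> no change; set of 10 is {10, 11}
Step 9: find(11) -> no change; set of 11 is {10, 11}
Step 10: union(5, 7) -> merged; set of 5 now {5, 7}
Step 11: find(4) -> no change; set of 4 is {4}
Component of 11: {10, 11}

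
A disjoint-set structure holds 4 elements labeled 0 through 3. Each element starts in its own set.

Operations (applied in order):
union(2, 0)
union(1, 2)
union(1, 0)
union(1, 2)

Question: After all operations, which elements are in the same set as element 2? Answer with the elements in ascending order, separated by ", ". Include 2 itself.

Step 1: union(2, 0) -> merged; set of 2 now {0, 2}
Step 2: union(1, 2) -> merged; set of 1 now {0, 1, 2}
Step 3: union(1, 0) -> already same set; set of 1 now {0, 1, 2}
Step 4: union(1, 2) -> already same set; set of 1 now {0, 1, 2}
Component of 2: {0, 1, 2}

Answer: 0, 1, 2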